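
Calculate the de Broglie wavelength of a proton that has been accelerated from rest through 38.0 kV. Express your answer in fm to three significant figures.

λ = 147 fm

KE = eV = 1.602 × 10⁻¹⁹ × 3.800 × 10⁴ = 6.088 × 10⁻¹⁵ J.
p = √(2mKE) = √(2 × 1.673 × 10⁻²⁷ × 6.088 × 10⁻¹⁵) = 4.513 × 10⁻²¹ kg·m/s.
λ = h/p = 6.626 × 10⁻³⁴ / 4.513 × 10⁻²¹ = 1.47 × 10⁻¹³ m = 147 fm.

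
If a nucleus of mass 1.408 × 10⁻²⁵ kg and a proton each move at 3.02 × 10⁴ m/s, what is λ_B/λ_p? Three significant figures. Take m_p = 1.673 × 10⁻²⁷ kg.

At fixed v, p = mv so λ = h/(mv) ∝ 1/m.
λ_B/λ_p = m_p/m_B = 1.673 × 10⁻²⁷/1.408 × 10⁻²⁵ = 0.0119.

λ_B/λ_p = 0.0119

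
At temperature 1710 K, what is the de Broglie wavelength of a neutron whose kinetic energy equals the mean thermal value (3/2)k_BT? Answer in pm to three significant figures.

KE = (3/2)k_BT = 1.5 × 1.381 × 10⁻²³ × 1710 = 3.542 × 10⁻²⁰ J.
p = √(2mKE) = √(2 × 1.675 × 10⁻²⁷ × 3.542 × 10⁻²⁰) = 1.089 × 10⁻²³ kg·m/s.
λ = h/p = 6.08 × 10⁻¹¹ m = 60.8 pm.

λ = 60.8 pm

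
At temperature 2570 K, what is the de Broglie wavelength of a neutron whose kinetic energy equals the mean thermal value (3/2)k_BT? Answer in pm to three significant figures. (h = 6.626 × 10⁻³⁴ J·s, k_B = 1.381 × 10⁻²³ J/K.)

KE = (3/2)k_BT = 1.5 × 1.381 × 10⁻²³ × 2570 = 5.324 × 10⁻²⁰ J.
p = √(2mKE) = √(2 × 1.675 × 10⁻²⁷ × 5.324 × 10⁻²⁰) = 1.335 × 10⁻²³ kg·m/s.
λ = h/p = 4.96 × 10⁻¹¹ m = 49.6 pm.

λ = 49.6 pm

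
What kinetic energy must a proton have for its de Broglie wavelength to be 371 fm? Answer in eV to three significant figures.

KE = 5950 eV

p = h/λ = 6.626 × 10⁻³⁴ / 3.710 × 10⁻¹³ = 1.786 × 10⁻²¹ kg·m/s.
KE = p²/(2m) = (1.786 × 10⁻²¹)² / (2 × 1.673 × 10⁻²⁷) = 9.533 × 10⁻¹⁶ J = 5950 eV.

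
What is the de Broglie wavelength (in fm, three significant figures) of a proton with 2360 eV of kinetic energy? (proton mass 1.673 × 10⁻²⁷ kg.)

KE = 2360 eV = 3.781 × 10⁻¹⁶ J.
p = √(2mKE) = √(2 × 1.673 × 10⁻²⁷ × 3.781 × 10⁻¹⁶) = 1.125 × 10⁻²¹ kg·m/s.
λ = h/p = 6.626 × 10⁻³⁴ / 1.125 × 10⁻²¹ = 5.89 × 10⁻¹³ m = 589 fm.

λ = 589 fm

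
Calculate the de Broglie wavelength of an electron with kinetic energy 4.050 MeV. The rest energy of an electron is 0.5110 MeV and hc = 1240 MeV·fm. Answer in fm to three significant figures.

λ = 274 fm

Total energy E = KE + m₀c² = 4.050 + 0.5110 = 4.5610 MeV.
(pc)² = E² − (m₀c²)² = (4.5610)² − (0.5110)² = 20.54 MeV², so pc = 4.532 MeV.
λ = hc/(pc) = 1240 MeV·fm / 4.532 MeV = 274 fm.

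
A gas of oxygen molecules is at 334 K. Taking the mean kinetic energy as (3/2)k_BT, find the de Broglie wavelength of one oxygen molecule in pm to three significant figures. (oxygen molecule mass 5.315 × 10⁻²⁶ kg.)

λ = 24.4 pm

KE = (3/2)k_BT = 1.5 × 1.381 × 10⁻²³ × 334 = 6.919 × 10⁻²¹ J.
p = √(2mKE) = √(2 × 5.315 × 10⁻²⁶ × 6.919 × 10⁻²¹) = 2.712 × 10⁻²³ kg·m/s.
λ = h/p = 2.44 × 10⁻¹¹ m = 24.4 pm.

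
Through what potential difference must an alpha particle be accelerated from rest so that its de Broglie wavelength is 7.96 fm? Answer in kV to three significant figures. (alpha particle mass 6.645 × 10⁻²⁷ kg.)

V = 1630 kV

p = h/λ = 6.626 × 10⁻³⁴ / 7.960 × 10⁻¹⁵ = 8.324 × 10⁻²⁰ kg·m/s.
KE = p²/(2m) = 5.214 × 10⁻¹³ J.
V = KE/2e = 5.214 × 10⁻¹³ / (2 × 1.602 × 10⁻¹⁹) = 1630 kV.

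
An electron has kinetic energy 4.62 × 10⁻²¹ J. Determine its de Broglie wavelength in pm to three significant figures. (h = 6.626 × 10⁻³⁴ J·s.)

λ = 7220 pm

p = √(2mKE) = √(2 × 9.109 × 10⁻³¹ × 4.620 × 10⁻²¹) = 9.174 × 10⁻²⁶ kg·m/s.
λ = h/p = 6.626 × 10⁻³⁴ / 9.174 × 10⁻²⁶ = 7.22 × 10⁻⁹ m = 7220 pm.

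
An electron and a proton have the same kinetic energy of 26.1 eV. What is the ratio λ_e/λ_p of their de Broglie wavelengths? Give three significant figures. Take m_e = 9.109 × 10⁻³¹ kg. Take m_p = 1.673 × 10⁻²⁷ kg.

At fixed KE, p = √(2mKE) so λ = h/p ∝ 1/√m.
λ_e/λ_p = √(m_p/m_e) = √(1.673 × 10⁻²⁷/9.109 × 10⁻³¹) = √(1837) = 42.9.

λ_e/λ_p = 42.9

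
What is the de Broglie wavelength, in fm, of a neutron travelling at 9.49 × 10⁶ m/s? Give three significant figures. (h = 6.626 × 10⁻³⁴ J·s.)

p = mv = 1.675 × 10⁻²⁷ × 9.49 × 10⁶ = 1.590 × 10⁻²⁰ kg·m/s.
λ = h/p = 6.626 × 10⁻³⁴ / 1.590 × 10⁻²⁰ = 4.17 × 10⁻¹⁴ m = 41.7 fm.

λ = 41.7 fm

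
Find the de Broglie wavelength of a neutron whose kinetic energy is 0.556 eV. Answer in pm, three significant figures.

λ = 38.4 pm

KE = 0.556 eV = 8.907 × 10⁻²⁰ J.
p = √(2mKE) = √(2 × 1.675 × 10⁻²⁷ × 8.907 × 10⁻²⁰) = 1.727 × 10⁻²³ kg·m/s.
λ = h/p = 6.626 × 10⁻³⁴ / 1.727 × 10⁻²³ = 3.84 × 10⁻¹¹ m = 38.4 pm.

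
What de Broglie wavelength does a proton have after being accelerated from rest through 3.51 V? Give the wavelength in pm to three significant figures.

λ = 15.3 pm

KE = eV = 1.602 × 10⁻¹⁹ × 3.510 = 5.623 × 10⁻¹⁹ J.
p = √(2mKE) = √(2 × 1.673 × 10⁻²⁷ × 5.623 × 10⁻¹⁹) = 4.338 × 10⁻²³ kg·m/s.
λ = h/p = 6.626 × 10⁻³⁴ / 4.338 × 10⁻²³ = 1.53 × 10⁻¹¹ m = 15.3 pm.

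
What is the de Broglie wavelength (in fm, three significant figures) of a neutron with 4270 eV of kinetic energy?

λ = 438 fm

KE = 4270 eV = 6.841 × 10⁻¹⁶ J.
p = √(2mKE) = √(2 × 1.675 × 10⁻²⁷ × 6.841 × 10⁻¹⁶) = 1.514 × 10⁻²¹ kg·m/s.
λ = h/p = 6.626 × 10⁻³⁴ / 1.514 × 10⁻²¹ = 4.38 × 10⁻¹³ m = 438 fm.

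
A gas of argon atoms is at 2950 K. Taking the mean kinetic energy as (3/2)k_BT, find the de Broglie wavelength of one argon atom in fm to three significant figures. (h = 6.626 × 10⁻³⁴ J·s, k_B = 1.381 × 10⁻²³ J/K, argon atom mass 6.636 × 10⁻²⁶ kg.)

KE = (3/2)k_BT = 1.5 × 1.381 × 10⁻²³ × 2950 = 6.111 × 10⁻²⁰ J.
p = √(2mKE) = √(2 × 6.636 × 10⁻²⁶ × 6.111 × 10⁻²⁰) = 9.006 × 10⁻²³ kg·m/s.
λ = h/p = 7.36 × 10⁻¹² m = 7360 fm.

λ = 7360 fm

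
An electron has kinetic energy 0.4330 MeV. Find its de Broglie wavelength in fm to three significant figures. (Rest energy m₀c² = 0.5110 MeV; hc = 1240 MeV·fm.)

Total energy E = KE + m₀c² = 0.4330 + 0.5110 = 0.9440 MeV.
(pc)² = E² − (m₀c²)² = (0.9440)² − (0.5110)² = 0.6300 MeV², so pc = 0.7937 MeV.
λ = hc/(pc) = 1240 MeV·fm / 0.7937 MeV = 1560 fm.

λ = 1560 fm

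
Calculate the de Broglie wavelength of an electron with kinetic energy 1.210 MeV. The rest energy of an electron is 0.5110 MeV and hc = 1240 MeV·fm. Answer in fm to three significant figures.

λ = 755 fm

Total energy E = KE + m₀c² = 1.210 + 0.5110 = 1.7210 MeV.
(pc)² = E² − (m₀c²)² = (1.7210)² − (0.5110)² = 2.701 MeV², so pc = 1.643 MeV.
λ = hc/(pc) = 1240 MeV·fm / 1.643 MeV = 755 fm.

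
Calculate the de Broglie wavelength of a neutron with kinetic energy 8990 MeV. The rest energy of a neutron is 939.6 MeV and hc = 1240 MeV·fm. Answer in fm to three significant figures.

λ = 0.125 fm

Total energy E = KE + m₀c² = 8990 + 939.6 = 9929.6 MeV.
(pc)² = E² − (m₀c²)² = (9929.6)² − (939.6)² = 9.771 × 10⁷ MeV², so pc = 9885 MeV.
λ = hc/(pc) = 1240 MeV·fm / 9885 MeV = 0.125 fm.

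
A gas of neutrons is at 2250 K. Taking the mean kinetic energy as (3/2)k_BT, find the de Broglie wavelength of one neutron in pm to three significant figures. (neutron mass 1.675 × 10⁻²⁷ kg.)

KE = (3/2)k_BT = 1.5 × 1.381 × 10⁻²³ × 2250 = 4.661 × 10⁻²⁰ J.
p = √(2mKE) = √(2 × 1.675 × 10⁻²⁷ × 4.661 × 10⁻²⁰) = 1.250 × 10⁻²³ kg·m/s.
λ = h/p = 5.30 × 10⁻¹¹ m = 53.0 pm.

λ = 53.0 pm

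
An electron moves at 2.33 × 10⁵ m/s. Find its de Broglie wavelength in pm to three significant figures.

p = mv = 9.109 × 10⁻³¹ × 2.33 × 10⁵ = 2.122 × 10⁻²⁵ kg·m/s.
λ = h/p = 6.626 × 10⁻³⁴ / 2.122 × 10⁻²⁵ = 3.12 × 10⁻⁹ m = 3120 pm.

λ = 3120 pm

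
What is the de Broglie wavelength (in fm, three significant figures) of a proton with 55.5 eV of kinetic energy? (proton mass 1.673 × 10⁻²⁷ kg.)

λ = 3840 fm

KE = 55.5 eV = 8.891 × 10⁻¹⁸ J.
p = √(2mKE) = √(2 × 1.673 × 10⁻²⁷ × 8.891 × 10⁻¹⁸) = 1.725 × 10⁻²² kg·m/s.
λ = h/p = 6.626 × 10⁻³⁴ / 1.725 × 10⁻²² = 3.84 × 10⁻¹² m = 3840 fm.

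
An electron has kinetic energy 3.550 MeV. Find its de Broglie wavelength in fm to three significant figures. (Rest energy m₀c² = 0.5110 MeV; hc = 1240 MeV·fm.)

λ = 308 fm

Total energy E = KE + m₀c² = 3.550 + 0.5110 = 4.0610 MeV.
(pc)² = E² − (m₀c²)² = (4.0610)² − (0.5110)² = 16.23 MeV², so pc = 4.029 MeV.
λ = hc/(pc) = 1240 MeV·fm / 4.029 MeV = 308 fm.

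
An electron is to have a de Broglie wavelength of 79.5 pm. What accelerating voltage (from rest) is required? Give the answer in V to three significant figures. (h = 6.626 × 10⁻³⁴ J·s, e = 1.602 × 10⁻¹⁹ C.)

p = h/λ = 6.626 × 10⁻³⁴ / 7.950 × 10⁻¹¹ = 8.335 × 10⁻²⁴ kg·m/s.
KE = p²/(2m) = 3.813 × 10⁻¹⁷ J.
V = KE/e = 3.813 × 10⁻¹⁷ / (1.602 × 10⁻¹⁹) = 238 V.

V = 238 V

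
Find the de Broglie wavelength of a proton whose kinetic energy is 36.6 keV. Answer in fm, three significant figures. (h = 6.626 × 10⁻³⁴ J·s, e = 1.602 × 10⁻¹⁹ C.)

KE = 36.6 keV = 5.863 × 10⁻¹⁵ J.
p = √(2mKE) = √(2 × 1.673 × 10⁻²⁷ × 5.863 × 10⁻¹⁵) = 4.429 × 10⁻²¹ kg·m/s.
λ = h/p = 6.626 × 10⁻³⁴ / 4.429 × 10⁻²¹ = 1.50 × 10⁻¹³ m = 150 fm.

λ = 150 fm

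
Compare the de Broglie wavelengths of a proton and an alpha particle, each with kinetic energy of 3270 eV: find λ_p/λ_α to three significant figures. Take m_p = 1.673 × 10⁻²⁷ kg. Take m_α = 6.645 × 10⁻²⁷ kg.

At fixed KE, p = √(2mKE) so λ = h/p ∝ 1/√m.
λ_p/λ_α = √(m_α/m_p) = √(6.645 × 10⁻²⁷/1.673 × 10⁻²⁷) = √(3.972) = 1.99.

λ_p/λ_α = 1.99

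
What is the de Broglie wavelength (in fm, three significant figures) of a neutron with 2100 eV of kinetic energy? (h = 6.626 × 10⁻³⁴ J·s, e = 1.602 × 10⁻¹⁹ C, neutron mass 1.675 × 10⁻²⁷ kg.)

λ = 624 fm

KE = 2100 eV = 3.364 × 10⁻¹⁶ J.
p = √(2mKE) = √(2 × 1.675 × 10⁻²⁷ × 3.364 × 10⁻¹⁶) = 1.062 × 10⁻²¹ kg·m/s.
λ = h/p = 6.626 × 10⁻³⁴ / 1.062 × 10⁻²¹ = 6.24 × 10⁻¹³ m = 624 fm.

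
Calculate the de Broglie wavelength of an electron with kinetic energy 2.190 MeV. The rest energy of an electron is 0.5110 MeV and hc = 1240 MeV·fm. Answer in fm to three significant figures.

λ = 468 fm

Total energy E = KE + m₀c² = 2.190 + 0.5110 = 2.7010 MeV.
(pc)² = E² − (m₀c²)² = (2.7010)² − (0.5110)² = 7.034 MeV², so pc = 2.652 MeV.
λ = hc/(pc) = 1240 MeV·fm / 2.652 MeV = 468 fm.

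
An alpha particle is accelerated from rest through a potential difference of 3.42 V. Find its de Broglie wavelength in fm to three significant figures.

λ = 5490 fm

KE = 2eV = 2 × 1.602 × 10⁻¹⁹ × 3.420 = 1.096 × 10⁻¹⁸ J.
p = √(2mKE) = √(2 × 6.645 × 10⁻²⁷ × 1.096 × 10⁻¹⁸) = 1.207 × 10⁻²² kg·m/s.
λ = h/p = 6.626 × 10⁻³⁴ / 1.207 × 10⁻²² = 5.49 × 10⁻¹² m = 5490 fm.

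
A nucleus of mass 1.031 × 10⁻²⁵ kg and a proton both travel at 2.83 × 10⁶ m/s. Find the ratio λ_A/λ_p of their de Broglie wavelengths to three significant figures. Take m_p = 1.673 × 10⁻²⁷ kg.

λ_A/λ_p = 0.0162

At fixed v, p = mv so λ = h/(mv) ∝ 1/m.
λ_A/λ_p = m_p/m_A = 1.673 × 10⁻²⁷/1.031 × 10⁻²⁵ = 0.0162.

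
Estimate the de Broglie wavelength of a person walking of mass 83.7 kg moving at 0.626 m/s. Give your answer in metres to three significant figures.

p = mv = 83.7 × 0.626 = 5.240 × 10¹ kg·m/s.
λ = h/p = 6.626 × 10⁻³⁴ / 5.240 × 10¹ = 1.26 × 10⁻³⁵ m.

λ = 1.26 × 10⁻³⁵ m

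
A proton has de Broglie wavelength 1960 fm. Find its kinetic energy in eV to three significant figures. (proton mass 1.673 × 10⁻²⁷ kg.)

KE = 213 eV

p = h/λ = 6.626 × 10⁻³⁴ / 1.960 × 10⁻¹² = 3.381 × 10⁻²² kg·m/s.
KE = p²/(2m) = (3.381 × 10⁻²²)² / (2 × 1.673 × 10⁻²⁷) = 3.416 × 10⁻¹⁷ J = 213 eV.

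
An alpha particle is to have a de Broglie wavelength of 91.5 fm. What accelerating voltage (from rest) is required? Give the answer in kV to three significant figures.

p = h/λ = 6.626 × 10⁻³⁴ / 9.150 × 10⁻¹⁴ = 7.242 × 10⁻²¹ kg·m/s.
KE = p²/(2m) = 3.946 × 10⁻¹⁵ J.
V = KE/2e = 3.946 × 10⁻¹⁵ / (2 × 1.602 × 10⁻¹⁹) = 12.3 kV.

V = 12.3 kV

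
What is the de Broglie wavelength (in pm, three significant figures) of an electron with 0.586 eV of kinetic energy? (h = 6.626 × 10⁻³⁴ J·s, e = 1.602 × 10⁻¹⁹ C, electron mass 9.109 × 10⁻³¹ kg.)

KE = 0.586 eV = 9.388 × 10⁻²⁰ J.
p = √(2mKE) = √(2 × 9.109 × 10⁻³¹ × 9.388 × 10⁻²⁰) = 4.136 × 10⁻²⁵ kg·m/s.
λ = h/p = 6.626 × 10⁻³⁴ / 4.136 × 10⁻²⁵ = 1.60 × 10⁻⁹ m = 1600 pm.

λ = 1600 pm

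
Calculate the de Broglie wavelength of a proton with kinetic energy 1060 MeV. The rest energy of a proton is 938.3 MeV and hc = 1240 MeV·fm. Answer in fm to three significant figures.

Total energy E = KE + m₀c² = 1060 + 938.3 = 1998.3 MeV.
(pc)² = E² − (m₀c²)² = (1998.3)² − (938.3)² = 3.113 × 10⁶ MeV², so pc = 1764 MeV.
λ = hc/(pc) = 1240 MeV·fm / 1764 MeV = 0.703 fm.

λ = 0.703 fm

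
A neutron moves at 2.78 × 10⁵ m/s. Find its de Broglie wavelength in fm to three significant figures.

λ = 1420 fm

p = mv = 1.675 × 10⁻²⁷ × 2.78 × 10⁵ = 4.656 × 10⁻²² kg·m/s.
λ = h/p = 6.626 × 10⁻³⁴ / 4.656 × 10⁻²² = 1.42 × 10⁻¹² m = 1420 fm.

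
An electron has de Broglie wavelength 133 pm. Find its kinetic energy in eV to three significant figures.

p = h/λ = 6.626 × 10⁻³⁴ / 1.330 × 10⁻¹⁰ = 4.982 × 10⁻²⁴ kg·m/s.
KE = p²/(2m) = (4.982 × 10⁻²⁴)² / (2 × 9.109 × 10⁻³¹) = 1.362 × 10⁻¹⁷ J = 85.0 eV.

KE = 85.0 eV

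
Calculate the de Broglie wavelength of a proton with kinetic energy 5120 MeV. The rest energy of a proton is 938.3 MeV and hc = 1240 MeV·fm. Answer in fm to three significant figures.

λ = 0.207 fm

Total energy E = KE + m₀c² = 5120 + 938.3 = 6058.3 MeV.
(pc)² = E² − (m₀c²)² = (6058.3)² − (938.3)² = 3.582 × 10⁷ MeV², so pc = 5985 MeV.
λ = hc/(pc) = 1240 MeV·fm / 5985 MeV = 0.207 fm.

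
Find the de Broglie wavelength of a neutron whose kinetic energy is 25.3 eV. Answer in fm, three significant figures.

KE = 25.3 eV = 4.053 × 10⁻¹⁸ J.
p = √(2mKE) = √(2 × 1.675 × 10⁻²⁷ × 4.053 × 10⁻¹⁸) = 1.165 × 10⁻²² kg·m/s.
λ = h/p = 6.626 × 10⁻³⁴ / 1.165 × 10⁻²² = 5.69 × 10⁻¹² m = 5690 fm.

λ = 5690 fm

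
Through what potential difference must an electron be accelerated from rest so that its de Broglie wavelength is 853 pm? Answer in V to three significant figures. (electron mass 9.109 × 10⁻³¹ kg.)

V = 2.07 V

p = h/λ = 6.626 × 10⁻³⁴ / 8.530 × 10⁻¹⁰ = 7.768 × 10⁻²⁵ kg·m/s.
KE = p²/(2m) = 3.312 × 10⁻¹⁹ J.
V = KE/e = 3.312 × 10⁻¹⁹ / (1.602 × 10⁻¹⁹) = 2.07 V.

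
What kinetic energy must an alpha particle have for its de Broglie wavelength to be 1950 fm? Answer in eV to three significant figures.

KE = 54.2 eV

p = h/λ = 6.626 × 10⁻³⁴ / 1.950 × 10⁻¹² = 3.398 × 10⁻²² kg·m/s.
KE = p²/(2m) = (3.398 × 10⁻²²)² / (2 × 6.645 × 10⁻²⁷) = 8.688 × 10⁻¹⁸ J = 54.2 eV.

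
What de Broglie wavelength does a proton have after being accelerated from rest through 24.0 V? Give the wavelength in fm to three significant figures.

KE = eV = 1.602 × 10⁻¹⁹ × 24.00 = 3.845 × 10⁻¹⁸ J.
p = √(2mKE) = √(2 × 1.673 × 10⁻²⁷ × 3.845 × 10⁻¹⁸) = 1.134 × 10⁻²² kg·m/s.
λ = h/p = 6.626 × 10⁻³⁴ / 1.134 × 10⁻²² = 5.84 × 10⁻¹² m = 5840 fm.

λ = 5840 fm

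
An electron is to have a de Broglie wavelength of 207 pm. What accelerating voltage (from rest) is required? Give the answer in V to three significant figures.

V = 35.1 V

p = h/λ = 6.626 × 10⁻³⁴ / 2.070 × 10⁻¹⁰ = 3.201 × 10⁻²⁴ kg·m/s.
KE = p²/(2m) = 5.624 × 10⁻¹⁸ J.
V = KE/e = 5.624 × 10⁻¹⁸ / (1.602 × 10⁻¹⁹) = 35.1 V.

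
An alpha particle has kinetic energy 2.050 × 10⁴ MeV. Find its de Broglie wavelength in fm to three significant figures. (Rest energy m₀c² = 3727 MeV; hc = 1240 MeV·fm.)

Total energy E = KE + m₀c² = 2.050 × 10⁴ + 3727 = 24227 MeV.
(pc)² = E² − (m₀c²)² = (24227)² − (3727)² = 5.731 × 10⁸ MeV², so pc = 2.394 × 10⁴ MeV.
λ = hc/(pc) = 1240 MeV·fm / 2.394 × 10⁴ MeV = 0.0518 fm.

λ = 0.0518 fm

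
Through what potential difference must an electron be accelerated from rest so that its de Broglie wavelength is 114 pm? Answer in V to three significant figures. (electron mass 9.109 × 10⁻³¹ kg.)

p = h/λ = 6.626 × 10⁻³⁴ / 1.140 × 10⁻¹⁰ = 5.812 × 10⁻²⁴ kg·m/s.
KE = p²/(2m) = 1.854 × 10⁻¹⁷ J.
V = KE/e = 1.854 × 10⁻¹⁷ / (1.602 × 10⁻¹⁹) = 116 V.

V = 116 V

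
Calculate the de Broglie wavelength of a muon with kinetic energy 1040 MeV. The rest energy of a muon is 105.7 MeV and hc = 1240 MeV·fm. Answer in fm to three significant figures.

Total energy E = KE + m₀c² = 1040 + 105.7 = 1145.7 MeV.
(pc)² = E² − (m₀c²)² = (1145.7)² − (105.7)² = 1.301 × 10⁶ MeV², so pc = 1141 MeV.
λ = hc/(pc) = 1240 MeV·fm / 1141 MeV = 1.09 fm.

λ = 1.09 fm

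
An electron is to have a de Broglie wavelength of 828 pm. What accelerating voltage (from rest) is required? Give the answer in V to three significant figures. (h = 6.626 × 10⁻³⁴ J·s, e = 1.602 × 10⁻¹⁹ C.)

p = h/λ = 6.626 × 10⁻³⁴ / 8.280 × 10⁻¹⁰ = 8.002 × 10⁻²⁵ kg·m/s.
KE = p²/(2m) = 3.515 × 10⁻¹⁹ J.
V = KE/e = 3.515 × 10⁻¹⁹ / (1.602 × 10⁻¹⁹) = 2.19 V.

V = 2.19 V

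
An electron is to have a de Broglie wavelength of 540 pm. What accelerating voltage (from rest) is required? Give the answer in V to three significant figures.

p = h/λ = 6.626 × 10⁻³⁴ / 5.400 × 10⁻¹⁰ = 1.227 × 10⁻²⁴ kg·m/s.
KE = p²/(2m) = 8.264 × 10⁻¹⁹ J.
V = KE/e = 8.264 × 10⁻¹⁹ / (1.602 × 10⁻¹⁹) = 5.16 V.

V = 5.16 V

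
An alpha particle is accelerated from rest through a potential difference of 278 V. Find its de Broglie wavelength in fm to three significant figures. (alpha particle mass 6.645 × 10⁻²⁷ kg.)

KE = 2eV = 2 × 1.602 × 10⁻¹⁹ × 278.0 = 8.907 × 10⁻¹⁷ J.
p = √(2mKE) = √(2 × 6.645 × 10⁻²⁷ × 8.907 × 10⁻¹⁷) = 1.088 × 10⁻²¹ kg·m/s.
λ = h/p = 6.626 × 10⁻³⁴ / 1.088 × 10⁻²¹ = 6.09 × 10⁻¹³ m = 609 fm.

λ = 609 fm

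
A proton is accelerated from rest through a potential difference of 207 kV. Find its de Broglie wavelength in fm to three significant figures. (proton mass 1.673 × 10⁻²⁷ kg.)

KE = eV = 1.602 × 10⁻¹⁹ × 2.070 × 10⁵ = 3.316 × 10⁻¹⁴ J.
p = √(2mKE) = √(2 × 1.673 × 10⁻²⁷ × 3.316 × 10⁻¹⁴) = 1.053 × 10⁻²⁰ kg·m/s.
λ = h/p = 6.626 × 10⁻³⁴ / 1.053 × 10⁻²⁰ = 6.29 × 10⁻¹⁴ m = 62.9 fm.

λ = 62.9 fm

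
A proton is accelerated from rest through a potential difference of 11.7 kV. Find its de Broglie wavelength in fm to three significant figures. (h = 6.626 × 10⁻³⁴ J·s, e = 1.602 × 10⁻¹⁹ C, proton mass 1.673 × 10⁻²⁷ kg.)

KE = eV = 1.602 × 10⁻¹⁹ × 1.170 × 10⁴ = 1.874 × 10⁻¹⁵ J.
p = √(2mKE) = √(2 × 1.673 × 10⁻²⁷ × 1.874 × 10⁻¹⁵) = 2.504 × 10⁻²¹ kg·m/s.
λ = h/p = 6.626 × 10⁻³⁴ / 2.504 × 10⁻²¹ = 2.65 × 10⁻¹³ m = 265 fm.

λ = 265 fm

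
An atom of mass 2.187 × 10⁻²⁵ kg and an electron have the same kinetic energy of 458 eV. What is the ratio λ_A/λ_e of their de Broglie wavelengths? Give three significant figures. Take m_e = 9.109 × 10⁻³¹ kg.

λ_A/λ_e = 2.04 × 10⁻³

At fixed KE, p = √(2mKE) so λ = h/p ∝ 1/√m.
λ_A/λ_e = √(m_e/m_A) = √(9.109 × 10⁻³¹/2.187 × 10⁻²⁵) = √(4.165 × 10⁻⁶) = 2.04 × 10⁻³.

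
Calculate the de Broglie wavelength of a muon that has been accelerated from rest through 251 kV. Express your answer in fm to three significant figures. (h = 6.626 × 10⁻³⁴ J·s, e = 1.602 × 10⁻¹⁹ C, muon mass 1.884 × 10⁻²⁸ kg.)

λ = 170 fm

KE = eV = 1.602 × 10⁻¹⁹ × 2.510 × 10⁵ = 4.021 × 10⁻¹⁴ J.
p = √(2mKE) = √(2 × 1.884 × 10⁻²⁸ × 4.021 × 10⁻¹⁴) = 3.892 × 10⁻²¹ kg·m/s.
λ = h/p = 6.626 × 10⁻³⁴ / 3.892 × 10⁻²¹ = 1.70 × 10⁻¹³ m = 170 fm.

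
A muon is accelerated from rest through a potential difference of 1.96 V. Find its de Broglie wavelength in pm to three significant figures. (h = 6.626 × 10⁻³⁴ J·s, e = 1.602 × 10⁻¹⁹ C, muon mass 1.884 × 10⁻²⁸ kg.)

KE = eV = 1.602 × 10⁻¹⁹ × 1.960 = 3.140 × 10⁻¹⁹ J.
p = √(2mKE) = √(2 × 1.884 × 10⁻²⁸ × 3.140 × 10⁻¹⁹) = 1.088 × 10⁻²³ kg·m/s.
λ = h/p = 6.626 × 10⁻³⁴ / 1.088 × 10⁻²³ = 6.09 × 10⁻¹¹ m = 60.9 pm.

λ = 60.9 pm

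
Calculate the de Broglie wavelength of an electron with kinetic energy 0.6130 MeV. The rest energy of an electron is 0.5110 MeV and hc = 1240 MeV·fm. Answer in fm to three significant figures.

λ = 1240 fm

Total energy E = KE + m₀c² = 0.6130 + 0.5110 = 1.1240 MeV.
(pc)² = E² − (m₀c²)² = (1.1240)² − (0.5110)² = 1.002 MeV², so pc = 1.001 MeV.
λ = hc/(pc) = 1240 MeV·fm / 1.001 MeV = 1240 fm.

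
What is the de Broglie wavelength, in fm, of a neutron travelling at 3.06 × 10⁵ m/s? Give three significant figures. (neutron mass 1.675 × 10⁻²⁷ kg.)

p = mv = 1.675 × 10⁻²⁷ × 3.06 × 10⁵ = 5.126 × 10⁻²² kg·m/s.
λ = h/p = 6.626 × 10⁻³⁴ / 5.126 × 10⁻²² = 1.29 × 10⁻¹² m = 1290 fm.

λ = 1290 fm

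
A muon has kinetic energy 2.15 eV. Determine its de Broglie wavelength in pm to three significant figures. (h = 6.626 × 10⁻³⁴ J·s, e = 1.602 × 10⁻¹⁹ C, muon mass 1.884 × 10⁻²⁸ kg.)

KE = 2.15 eV = 3.444 × 10⁻¹⁹ J.
p = √(2mKE) = √(2 × 1.884 × 10⁻²⁸ × 3.444 × 10⁻¹⁹) = 1.139 × 10⁻²³ kg·m/s.
λ = h/p = 6.626 × 10⁻³⁴ / 1.139 × 10⁻²³ = 5.82 × 10⁻¹¹ m = 58.2 pm.

λ = 58.2 pm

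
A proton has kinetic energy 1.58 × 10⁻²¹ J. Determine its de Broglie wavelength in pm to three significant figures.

λ = 288 pm

p = √(2mKE) = √(2 × 1.673 × 10⁻²⁷ × 1.580 × 10⁻²¹) = 2.299 × 10⁻²⁴ kg·m/s.
λ = h/p = 6.626 × 10⁻³⁴ / 2.299 × 10⁻²⁴ = 2.88 × 10⁻¹⁰ m = 288 pm.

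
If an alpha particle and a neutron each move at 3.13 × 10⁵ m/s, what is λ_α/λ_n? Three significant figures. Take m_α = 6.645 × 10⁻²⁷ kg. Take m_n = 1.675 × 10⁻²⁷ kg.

At fixed v, p = mv so λ = h/(mv) ∝ 1/m.
λ_α/λ_n = m_n/m_α = 1.675 × 10⁻²⁷/6.645 × 10⁻²⁷ = 0.252.

λ_α/λ_n = 0.252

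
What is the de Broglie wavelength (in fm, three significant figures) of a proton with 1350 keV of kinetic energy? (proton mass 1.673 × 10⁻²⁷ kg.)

KE = 1350 keV = 2.163 × 10⁻¹³ J.
p = √(2mKE) = √(2 × 1.673 × 10⁻²⁷ × 2.163 × 10⁻¹³) = 2.690 × 10⁻²⁰ kg·m/s.
λ = h/p = 6.626 × 10⁻³⁴ / 2.690 × 10⁻²⁰ = 2.46 × 10⁻¹⁴ m = 24.6 fm.

λ = 24.6 fm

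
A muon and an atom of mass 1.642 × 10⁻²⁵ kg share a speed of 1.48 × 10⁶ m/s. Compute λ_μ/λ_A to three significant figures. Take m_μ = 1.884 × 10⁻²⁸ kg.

At fixed v, p = mv so λ = h/(mv) ∝ 1/m.
λ_μ/λ_A = m_A/m_μ = 1.642 × 10⁻²⁵/1.884 × 10⁻²⁸ = 872.

λ_μ/λ_A = 872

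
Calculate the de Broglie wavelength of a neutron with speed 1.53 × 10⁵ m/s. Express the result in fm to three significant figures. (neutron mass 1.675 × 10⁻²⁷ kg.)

λ = 2590 fm

p = mv = 1.675 × 10⁻²⁷ × 1.53 × 10⁵ = 2.563 × 10⁻²² kg·m/s.
λ = h/p = 6.626 × 10⁻³⁴ / 2.563 × 10⁻²² = 2.59 × 10⁻¹² m = 2590 fm.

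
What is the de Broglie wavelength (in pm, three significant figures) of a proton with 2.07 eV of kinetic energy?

KE = 2.07 eV = 3.316 × 10⁻¹⁹ J.
p = √(2mKE) = √(2 × 1.673 × 10⁻²⁷ × 3.316 × 10⁻¹⁹) = 3.331 × 10⁻²³ kg·m/s.
λ = h/p = 6.626 × 10⁻³⁴ / 3.331 × 10⁻²³ = 1.99 × 10⁻¹¹ m = 19.9 pm.

λ = 19.9 pm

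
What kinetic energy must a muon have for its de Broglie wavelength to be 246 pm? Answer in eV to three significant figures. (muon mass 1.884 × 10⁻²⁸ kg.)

KE = 0.120 eV

p = h/λ = 6.626 × 10⁻³⁴ / 2.460 × 10⁻¹⁰ = 2.693 × 10⁻²⁴ kg·m/s.
KE = p²/(2m) = (2.693 × 10⁻²⁴)² / (2 × 1.884 × 10⁻²⁸) = 1.925 × 10⁻²⁰ J = 0.120 eV.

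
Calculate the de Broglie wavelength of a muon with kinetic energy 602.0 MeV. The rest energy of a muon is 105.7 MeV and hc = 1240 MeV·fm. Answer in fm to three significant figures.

λ = 1.77 fm

Total energy E = KE + m₀c² = 602.0 + 105.7 = 707.7 MeV.
(pc)² = E² − (m₀c²)² = (707.7)² − (105.7)² = 4.897 × 10⁵ MeV², so pc = 699.8 MeV.
λ = hc/(pc) = 1240 MeV·fm / 699.8 MeV = 1.77 fm.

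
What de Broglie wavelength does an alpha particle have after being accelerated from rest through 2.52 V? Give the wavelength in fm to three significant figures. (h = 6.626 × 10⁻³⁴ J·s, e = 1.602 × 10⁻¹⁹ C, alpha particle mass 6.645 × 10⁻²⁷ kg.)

λ = 6400 fm

KE = 2eV = 2 × 1.602 × 10⁻¹⁹ × 2.520 = 8.074 × 10⁻¹⁹ J.
p = √(2mKE) = √(2 × 6.645 × 10⁻²⁷ × 8.074 × 10⁻¹⁹) = 1.036 × 10⁻²² kg·m/s.
λ = h/p = 6.626 × 10⁻³⁴ / 1.036 × 10⁻²² = 6.40 × 10⁻¹² m = 6400 fm.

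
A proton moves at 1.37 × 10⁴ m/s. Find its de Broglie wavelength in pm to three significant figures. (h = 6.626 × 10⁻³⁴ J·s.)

λ = 28.9 pm

p = mv = 1.673 × 10⁻²⁷ × 1.37 × 10⁴ = 2.292 × 10⁻²³ kg·m/s.
λ = h/p = 6.626 × 10⁻³⁴ / 2.292 × 10⁻²³ = 2.89 × 10⁻¹¹ m = 28.9 pm.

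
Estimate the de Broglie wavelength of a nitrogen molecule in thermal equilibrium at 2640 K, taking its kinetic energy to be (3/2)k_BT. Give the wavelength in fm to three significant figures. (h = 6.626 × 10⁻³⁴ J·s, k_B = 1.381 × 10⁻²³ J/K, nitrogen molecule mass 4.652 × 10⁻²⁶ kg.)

KE = (3/2)k_BT = 1.5 × 1.381 × 10⁻²³ × 2640 = 5.469 × 10⁻²⁰ J.
p = √(2mKE) = √(2 × 4.652 × 10⁻²⁶ × 5.469 × 10⁻²⁰) = 7.133 × 10⁻²³ kg·m/s.
λ = h/p = 9.29 × 10⁻¹² m = 9290 fm.

λ = 9290 fm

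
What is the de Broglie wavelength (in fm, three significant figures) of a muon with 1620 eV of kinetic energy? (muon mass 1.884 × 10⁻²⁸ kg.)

λ = 2120 fm

KE = 1620 eV = 2.595 × 10⁻¹⁶ J.
p = √(2mKE) = √(2 × 1.884 × 10⁻²⁸ × 2.595 × 10⁻¹⁶) = 3.127 × 10⁻²² kg·m/s.
λ = h/p = 6.626 × 10⁻³⁴ / 3.127 × 10⁻²² = 2.12 × 10⁻¹² m = 2120 fm.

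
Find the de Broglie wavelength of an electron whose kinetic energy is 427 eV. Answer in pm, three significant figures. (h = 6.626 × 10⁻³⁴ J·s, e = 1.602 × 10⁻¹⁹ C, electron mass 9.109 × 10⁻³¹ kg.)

KE = 427 eV = 6.841 × 10⁻¹⁷ J.
p = √(2mKE) = √(2 × 9.109 × 10⁻³¹ × 6.841 × 10⁻¹⁷) = 1.116 × 10⁻²³ kg·m/s.
λ = h/p = 6.626 × 10⁻³⁴ / 1.116 × 10⁻²³ = 5.94 × 10⁻¹¹ m = 59.4 pm.

λ = 59.4 pm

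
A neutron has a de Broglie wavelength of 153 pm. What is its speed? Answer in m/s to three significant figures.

p = h/λ = 6.626 × 10⁻³⁴ / 1.530 × 10⁻¹⁰ = 4.331 × 10⁻²⁴ kg·m/s.
v = p/m = 4.331 × 10⁻²⁴ / 1.675 × 10⁻²⁷ = 2.59 × 10³ m/s = 2590 m/s.

v = 2590 m/s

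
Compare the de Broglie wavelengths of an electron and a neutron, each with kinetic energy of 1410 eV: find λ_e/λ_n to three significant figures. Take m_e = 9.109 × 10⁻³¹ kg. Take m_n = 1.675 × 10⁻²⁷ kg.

λ_e/λ_n = 42.9

At fixed KE, p = √(2mKE) so λ = h/p ∝ 1/√m.
λ_e/λ_n = √(m_n/m_e) = √(1.675 × 10⁻²⁷/9.109 × 10⁻³¹) = √(1839) = 42.9.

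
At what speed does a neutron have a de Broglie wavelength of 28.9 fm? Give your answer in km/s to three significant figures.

p = h/λ = 6.626 × 10⁻³⁴ / 2.890 × 10⁻¹⁴ = 2.293 × 10⁻²⁰ kg·m/s.
v = p/m = 2.293 × 10⁻²⁰ / 1.675 × 10⁻²⁷ = 1.37 × 10⁷ m/s = 1.37 × 10⁴ km/s.

v = 1.37 × 10⁴ km/s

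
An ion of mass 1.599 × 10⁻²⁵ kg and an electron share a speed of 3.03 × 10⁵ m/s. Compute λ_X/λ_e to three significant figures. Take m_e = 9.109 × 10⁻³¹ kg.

At fixed v, p = mv so λ = h/(mv) ∝ 1/m.
λ_X/λ_e = m_e/m_X = 9.109 × 10⁻³¹/1.599 × 10⁻²⁵ = 5.70 × 10⁻⁶.

λ_X/λ_e = 5.70 × 10⁻⁶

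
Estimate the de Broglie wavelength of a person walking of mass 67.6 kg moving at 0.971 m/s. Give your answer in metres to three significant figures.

λ = 1.01 × 10⁻³⁵ m

p = mv = 67.6 × 0.971 = 6.564 × 10¹ kg·m/s.
λ = h/p = 6.626 × 10⁻³⁴ / 6.564 × 10¹ = 1.01 × 10⁻³⁵ m.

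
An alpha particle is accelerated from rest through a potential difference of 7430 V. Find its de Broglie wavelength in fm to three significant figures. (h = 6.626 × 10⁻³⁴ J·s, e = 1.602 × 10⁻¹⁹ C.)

λ = 118 fm

KE = 2eV = 2 × 1.602 × 10⁻¹⁹ × 7430 = 2.381 × 10⁻¹⁵ J.
p = √(2mKE) = √(2 × 6.645 × 10⁻²⁷ × 2.381 × 10⁻¹⁵) = 5.625 × 10⁻²¹ kg·m/s.
λ = h/p = 6.626 × 10⁻³⁴ / 5.625 × 10⁻²¹ = 1.18 × 10⁻¹³ m = 118 fm.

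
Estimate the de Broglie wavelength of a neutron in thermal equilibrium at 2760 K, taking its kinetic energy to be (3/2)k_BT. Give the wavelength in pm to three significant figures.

KE = (3/2)k_BT = 1.5 × 1.381 × 10⁻²³ × 2760 = 5.717 × 10⁻²⁰ J.
p = √(2mKE) = √(2 × 1.675 × 10⁻²⁷ × 5.717 × 10⁻²⁰) = 1.384 × 10⁻²³ kg·m/s.
λ = h/p = 4.79 × 10⁻¹¹ m = 47.9 pm.

λ = 47.9 pm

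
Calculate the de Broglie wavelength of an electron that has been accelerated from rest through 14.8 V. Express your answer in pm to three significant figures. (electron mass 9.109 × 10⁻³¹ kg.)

λ = 319 pm

KE = eV = 1.602 × 10⁻¹⁹ × 14.80 = 2.371 × 10⁻¹⁸ J.
p = √(2mKE) = √(2 × 9.109 × 10⁻³¹ × 2.371 × 10⁻¹⁸) = 2.078 × 10⁻²⁴ kg·m/s.
λ = h/p = 6.626 × 10⁻³⁴ / 2.078 × 10⁻²⁴ = 3.19 × 10⁻¹⁰ m = 319 pm.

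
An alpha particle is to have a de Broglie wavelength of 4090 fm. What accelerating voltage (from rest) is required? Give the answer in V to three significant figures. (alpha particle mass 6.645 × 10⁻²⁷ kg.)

V = 6.16 V

p = h/λ = 6.626 × 10⁻³⁴ / 4.090 × 10⁻¹² = 1.620 × 10⁻²² kg·m/s.
KE = p²/(2m) = 1.975 × 10⁻¹⁸ J.
V = KE/2e = 1.975 × 10⁻¹⁸ / (2 × 1.602 × 10⁻¹⁹) = 6.16 V.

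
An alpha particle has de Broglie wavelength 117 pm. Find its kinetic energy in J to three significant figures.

p = h/λ = 6.626 × 10⁻³⁴ / 1.170 × 10⁻¹⁰ = 5.663 × 10⁻²⁴ kg·m/s.
KE = p²/(2m) = (5.663 × 10⁻²⁴)² / (2 × 6.645 × 10⁻²⁷) = 2.413 × 10⁻²¹ J = 2.41 × 10⁻²¹ J.

KE = 2.41 × 10⁻²¹ J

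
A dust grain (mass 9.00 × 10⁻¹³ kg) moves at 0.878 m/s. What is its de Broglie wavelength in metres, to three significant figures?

p = mv = 9.00 × 10⁻¹³ × 0.878 = 7.902 × 10⁻¹³ kg·m/s.
λ = h/p = 6.626 × 10⁻³⁴ / 7.902 × 10⁻¹³ = 8.39 × 10⁻²² m.

λ = 8.39 × 10⁻²² m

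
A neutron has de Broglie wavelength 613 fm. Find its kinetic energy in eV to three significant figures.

KE = 2180 eV

p = h/λ = 6.626 × 10⁻³⁴ / 6.130 × 10⁻¹³ = 1.081 × 10⁻²¹ kg·m/s.
KE = p²/(2m) = (1.081 × 10⁻²¹)² / (2 × 1.675 × 10⁻²⁷) = 3.488 × 10⁻¹⁶ J = 2180 eV.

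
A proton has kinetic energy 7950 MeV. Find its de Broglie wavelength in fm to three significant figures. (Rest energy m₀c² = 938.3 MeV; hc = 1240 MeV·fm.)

Total energy E = KE + m₀c² = 7950 + 938.3 = 8888.3 MeV.
(pc)² = E² − (m₀c²)² = (8888.3)² − (938.3)² = 7.812 × 10⁷ MeV², so pc = 8839 MeV.
λ = hc/(pc) = 1240 MeV·fm / 8839 MeV = 0.140 fm.

λ = 0.140 fm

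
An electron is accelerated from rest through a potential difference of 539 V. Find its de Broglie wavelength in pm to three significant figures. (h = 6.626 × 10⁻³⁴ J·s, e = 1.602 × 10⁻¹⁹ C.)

KE = eV = 1.602 × 10⁻¹⁹ × 539.0 = 8.635 × 10⁻¹⁷ J.
p = √(2mKE) = √(2 × 9.109 × 10⁻³¹ × 8.635 × 10⁻¹⁷) = 1.254 × 10⁻²³ kg·m/s.
λ = h/p = 6.626 × 10⁻³⁴ / 1.254 × 10⁻²³ = 5.28 × 10⁻¹¹ m = 52.8 pm.

λ = 52.8 pm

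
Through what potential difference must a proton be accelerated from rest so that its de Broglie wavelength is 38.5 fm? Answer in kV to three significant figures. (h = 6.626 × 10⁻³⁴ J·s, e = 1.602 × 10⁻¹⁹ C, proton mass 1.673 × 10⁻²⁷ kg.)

p = h/λ = 6.626 × 10⁻³⁴ / 3.850 × 10⁻¹⁴ = 1.721 × 10⁻²⁰ kg·m/s.
KE = p²/(2m) = 8.852 × 10⁻¹⁴ J.
V = KE/e = 8.852 × 10⁻¹⁴ / (1.602 × 10⁻¹⁹) = 553 kV.

V = 553 kV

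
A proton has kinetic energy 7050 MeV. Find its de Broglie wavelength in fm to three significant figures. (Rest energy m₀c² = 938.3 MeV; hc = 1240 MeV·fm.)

Total energy E = KE + m₀c² = 7050 + 938.3 = 7988.3 MeV.
(pc)² = E² − (m₀c²)² = (7988.3)² − (938.3)² = 6.293 × 10⁷ MeV², so pc = 7933 MeV.
λ = hc/(pc) = 1240 MeV·fm / 7933 MeV = 0.156 fm.

λ = 0.156 fm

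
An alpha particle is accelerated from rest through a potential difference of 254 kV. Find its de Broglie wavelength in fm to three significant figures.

λ = 20.1 fm

KE = 2eV = 2 × 1.602 × 10⁻¹⁹ × 2.540 × 10⁵ = 8.138 × 10⁻¹⁴ J.
p = √(2mKE) = √(2 × 6.645 × 10⁻²⁷ × 8.138 × 10⁻¹⁴) = 3.289 × 10⁻²⁰ kg·m/s.
λ = h/p = 6.626 × 10⁻³⁴ / 3.289 × 10⁻²⁰ = 2.01 × 10⁻¹⁴ m = 20.1 fm.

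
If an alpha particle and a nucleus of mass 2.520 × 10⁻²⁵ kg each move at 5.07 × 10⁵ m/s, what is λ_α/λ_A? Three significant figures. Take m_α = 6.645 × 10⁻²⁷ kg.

At fixed v, p = mv so λ = h/(mv) ∝ 1/m.
λ_α/λ_A = m_A/m_α = 2.520 × 10⁻²⁵/6.645 × 10⁻²⁷ = 37.9.

λ_α/λ_A = 37.9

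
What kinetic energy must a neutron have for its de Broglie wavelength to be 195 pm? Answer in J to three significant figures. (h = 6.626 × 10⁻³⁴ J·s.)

p = h/λ = 6.626 × 10⁻³⁴ / 1.950 × 10⁻¹⁰ = 3.398 × 10⁻²⁴ kg·m/s.
KE = p²/(2m) = (3.398 × 10⁻²⁴)² / (2 × 1.675 × 10⁻²⁷) = 3.447 × 10⁻²¹ J = 3.45 × 10⁻²¹ J.

KE = 3.45 × 10⁻²¹ J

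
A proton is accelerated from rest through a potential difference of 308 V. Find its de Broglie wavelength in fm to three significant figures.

λ = 1630 fm

KE = eV = 1.602 × 10⁻¹⁹ × 308.0 = 4.934 × 10⁻¹⁷ J.
p = √(2mKE) = √(2 × 1.673 × 10⁻²⁷ × 4.934 × 10⁻¹⁷) = 4.063 × 10⁻²² kg·m/s.
λ = h/p = 6.626 × 10⁻³⁴ / 4.063 × 10⁻²² = 1.63 × 10⁻¹² m = 1630 fm.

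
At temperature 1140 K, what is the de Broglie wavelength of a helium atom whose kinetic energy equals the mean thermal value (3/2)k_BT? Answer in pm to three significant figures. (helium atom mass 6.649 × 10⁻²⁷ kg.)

KE = (3/2)k_BT = 1.5 × 1.381 × 10⁻²³ × 1140 = 2.362 × 10⁻²⁰ J.
p = √(2mKE) = √(2 × 6.649 × 10⁻²⁷ × 2.362 × 10⁻²⁰) = 1.772 × 10⁻²³ kg·m/s.
λ = h/p = 3.74 × 10⁻¹¹ m = 37.4 pm.

λ = 37.4 pm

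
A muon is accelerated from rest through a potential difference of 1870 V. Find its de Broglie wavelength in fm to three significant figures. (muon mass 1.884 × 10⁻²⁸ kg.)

λ = 1970 fm

KE = eV = 1.602 × 10⁻¹⁹ × 1870 = 2.996 × 10⁻¹⁶ J.
p = √(2mKE) = √(2 × 1.884 × 10⁻²⁸ × 2.996 × 10⁻¹⁶) = 3.360 × 10⁻²² kg·m/s.
λ = h/p = 6.626 × 10⁻³⁴ / 3.360 × 10⁻²² = 1.97 × 10⁻¹² m = 1970 fm.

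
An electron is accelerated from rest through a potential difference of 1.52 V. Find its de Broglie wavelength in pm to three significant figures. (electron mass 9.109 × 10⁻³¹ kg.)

λ = 995 pm

KE = eV = 1.602 × 10⁻¹⁹ × 1.520 = 2.435 × 10⁻¹⁹ J.
p = √(2mKE) = √(2 × 9.109 × 10⁻³¹ × 2.435 × 10⁻¹⁹) = 6.660 × 10⁻²⁵ kg·m/s.
λ = h/p = 6.626 × 10⁻³⁴ / 6.660 × 10⁻²⁵ = 9.95 × 10⁻¹⁰ m = 995 pm.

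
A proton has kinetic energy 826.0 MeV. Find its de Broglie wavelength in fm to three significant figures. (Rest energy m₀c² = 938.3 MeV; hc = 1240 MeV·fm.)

Total energy E = KE + m₀c² = 826.0 + 938.3 = 1764.3 MeV.
(pc)² = E² − (m₀c²)² = (1764.3)² − (938.3)² = 2.232 × 10⁶ MeV², so pc = 1494 MeV.
λ = hc/(pc) = 1240 MeV·fm / 1494 MeV = 0.830 fm.

λ = 0.830 fm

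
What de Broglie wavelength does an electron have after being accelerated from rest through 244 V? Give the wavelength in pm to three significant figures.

KE = eV = 1.602 × 10⁻¹⁹ × 244.0 = 3.909 × 10⁻¹⁷ J.
p = √(2mKE) = √(2 × 9.109 × 10⁻³¹ × 3.909 × 10⁻¹⁷) = 8.439 × 10⁻²⁴ kg·m/s.
λ = h/p = 6.626 × 10⁻³⁴ / 8.439 × 10⁻²⁴ = 7.85 × 10⁻¹¹ m = 78.5 pm.

λ = 78.5 pm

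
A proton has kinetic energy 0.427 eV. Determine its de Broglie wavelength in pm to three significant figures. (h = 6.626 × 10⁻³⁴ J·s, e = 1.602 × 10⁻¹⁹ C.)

λ = 43.8 pm

KE = 0.427 eV = 6.841 × 10⁻²⁰ J.
p = √(2mKE) = √(2 × 1.673 × 10⁻²⁷ × 6.841 × 10⁻²⁰) = 1.513 × 10⁻²³ kg·m/s.
λ = h/p = 6.626 × 10⁻³⁴ / 1.513 × 10⁻²³ = 4.38 × 10⁻¹¹ m = 43.8 pm.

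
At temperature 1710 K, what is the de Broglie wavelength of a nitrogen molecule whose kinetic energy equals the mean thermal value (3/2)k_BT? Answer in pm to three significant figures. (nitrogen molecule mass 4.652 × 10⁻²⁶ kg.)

λ = 11.5 pm

KE = (3/2)k_BT = 1.5 × 1.381 × 10⁻²³ × 1710 = 3.542 × 10⁻²⁰ J.
p = √(2mKE) = √(2 × 4.652 × 10⁻²⁶ × 3.542 × 10⁻²⁰) = 5.741 × 10⁻²³ kg·m/s.
λ = h/p = 1.15 × 10⁻¹¹ m = 11.5 pm.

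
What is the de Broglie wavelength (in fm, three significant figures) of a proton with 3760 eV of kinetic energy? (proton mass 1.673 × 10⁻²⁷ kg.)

KE = 3760 eV = 6.024 × 10⁻¹⁶ J.
p = √(2mKE) = √(2 × 1.673 × 10⁻²⁷ × 6.024 × 10⁻¹⁶) = 1.420 × 10⁻²¹ kg·m/s.
λ = h/p = 6.626 × 10⁻³⁴ / 1.420 × 10⁻²¹ = 4.67 × 10⁻¹³ m = 467 fm.

λ = 467 fm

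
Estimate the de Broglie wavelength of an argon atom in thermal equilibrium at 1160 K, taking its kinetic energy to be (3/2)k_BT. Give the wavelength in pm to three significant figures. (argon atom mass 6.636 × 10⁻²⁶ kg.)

KE = (3/2)k_BT = 1.5 × 1.381 × 10⁻²³ × 1160 = 2.403 × 10⁻²⁰ J.
p = √(2mKE) = √(2 × 6.636 × 10⁻²⁶ × 2.403 × 10⁻²⁰) = 5.647 × 10⁻²³ kg·m/s.
λ = h/p = 1.17 × 10⁻¹¹ m = 11.7 pm.

λ = 11.7 pm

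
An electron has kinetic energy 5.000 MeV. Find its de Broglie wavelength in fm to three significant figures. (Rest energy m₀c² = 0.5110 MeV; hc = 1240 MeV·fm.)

λ = 226 fm

Total energy E = KE + m₀c² = 5.000 + 0.5110 = 5.5110 MeV.
(pc)² = E² − (m₀c²)² = (5.5110)² − (0.5110)² = 30.11 MeV², so pc = 5.487 MeV.
λ = hc/(pc) = 1240 MeV·fm / 5.487 MeV = 226 fm.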